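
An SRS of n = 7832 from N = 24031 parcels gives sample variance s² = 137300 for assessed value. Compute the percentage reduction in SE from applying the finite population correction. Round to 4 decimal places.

f = n/N = 7832/24031 = 0.32591236.
SE_no-fpc = √(s²/n) = 4.1869611; SE_fpc = √((1−f)s²/n) = 3.437614.
Ratio = √(1−f) = 0.82102840. Reduction = 100·(1 − 0.82102840) = 17.8972%.

17.8972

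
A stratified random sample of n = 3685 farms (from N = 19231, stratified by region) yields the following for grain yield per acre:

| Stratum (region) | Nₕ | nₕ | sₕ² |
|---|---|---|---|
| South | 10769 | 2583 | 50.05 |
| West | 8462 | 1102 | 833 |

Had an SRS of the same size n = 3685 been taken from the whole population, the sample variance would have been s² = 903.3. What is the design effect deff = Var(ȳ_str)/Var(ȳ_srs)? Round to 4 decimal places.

Var(ȳ_str) = Σ Wₕ²(1−fₕ)sₕ²/nₕ with Wₕ = Nₕ/19231:
  South: (10769/19231)²·(1−2583/10769)·50.05/2583 = 0.0046187351
  West: (8462/19231)²·(1−1102/8462)·833/1102 = 0.12729475
  → Var(ȳ_str) = 0.13191349.
Var(ȳ_srs) = (1 − 3685/19231)·903.3/3685 = 0.19815786.
deff = 0.13191349 / 0.19815786 = 0.6657.

0.6657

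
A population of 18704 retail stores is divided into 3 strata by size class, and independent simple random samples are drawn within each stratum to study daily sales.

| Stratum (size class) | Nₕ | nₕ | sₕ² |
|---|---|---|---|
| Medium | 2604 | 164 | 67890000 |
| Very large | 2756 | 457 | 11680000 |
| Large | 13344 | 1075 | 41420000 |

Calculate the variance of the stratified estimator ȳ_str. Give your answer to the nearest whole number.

26013

Var(ȳ_str) = Σₕ Wₕ²(1 − fₕ)sₕ²/nₕ with Wₕ = Nₕ/N, N = 18704.
Medium: Wₕ = 0.13922156; term = 0.13922156²·(1 − 0.06298003)·67890000/164 = 7518.3715.
Very large: Wₕ = 0.14734816; term = 0.14734816²·(1 − 0.16582003)·11680000/457 = 462.88791.
Large: Wₕ = 0.71343028; term = 0.71343028²·(1 − 0.08056055)·41420000/1075 = 18031.333.
Sum = 26012.592.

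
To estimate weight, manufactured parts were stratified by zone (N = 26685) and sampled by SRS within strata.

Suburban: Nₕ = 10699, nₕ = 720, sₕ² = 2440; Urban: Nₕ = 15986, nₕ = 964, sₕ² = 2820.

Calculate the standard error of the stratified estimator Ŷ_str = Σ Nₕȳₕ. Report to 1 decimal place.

Var(Ŷ_str) = Σₕ Nₕ²(1 − fₕ)sₕ²/nₕ.
Suburban: 10699²·(1 − 720/10699)·2440/720 = 3.6181581 × 10^8.
Urban: 15986²·(1 − 964/15986)·2820/964 = 7.0248918 × 10^8.
Sum = 1.064305 × 10^9.
SE = √(1.064305 × 10^9) = 32623.7.

32623.7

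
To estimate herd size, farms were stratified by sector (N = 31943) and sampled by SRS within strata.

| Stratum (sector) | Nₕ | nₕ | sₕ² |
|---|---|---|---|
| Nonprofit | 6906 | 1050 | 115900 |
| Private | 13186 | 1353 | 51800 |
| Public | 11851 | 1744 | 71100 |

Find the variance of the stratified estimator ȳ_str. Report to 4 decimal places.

Var(ȳ_str) = Σₕ Wₕ²(1 − fₕ)sₕ²/nₕ with Wₕ = Nₕ/N, N = 31943.
Nonprofit: Wₕ = 0.21619760; term = 0.21619760²·(1 − 0.15204170)·115900/1050 = 4.3749226.
Private: Wₕ = 0.41279780; term = 0.41279780²·(1 − 0.10260883)·51800/1353 = 5.8544823.
Public: Wₕ = 0.37100460; term = 0.37100460²·(1 − 0.14716058)·71100/1744 = 4.7857387.
Sum = 15.015144.

15.0151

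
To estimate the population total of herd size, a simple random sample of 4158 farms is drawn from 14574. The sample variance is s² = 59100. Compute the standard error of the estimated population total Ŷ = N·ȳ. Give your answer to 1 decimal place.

46450.6

Var(Ŷ) = N²·Var(ȳ) = N²·(1 − n/N)·s²/n.
f = 4158/14574 = 0.28530259; Var(ȳ) = 0.71469741·59100/4158 = 10.158397.
Var(Ŷ) = 14574² · 10.158397 = 2.1576585 × 10^9.
SE(Ŷ) = √(2.1576585 × 10^9) = 46450.6.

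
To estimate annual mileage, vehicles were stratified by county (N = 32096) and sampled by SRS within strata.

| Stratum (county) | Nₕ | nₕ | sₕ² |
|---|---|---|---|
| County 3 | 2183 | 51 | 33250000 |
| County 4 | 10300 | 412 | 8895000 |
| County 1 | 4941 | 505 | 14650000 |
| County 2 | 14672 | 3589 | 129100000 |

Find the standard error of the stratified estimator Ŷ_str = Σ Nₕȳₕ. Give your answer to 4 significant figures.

3.423 × 10^6

Var(Ŷ_str) = Σₕ Nₕ²(1 − fₕ)sₕ²/nₕ.
County 3: 2183²·(1 − 51/2183)·33250000/51 = 3.0343272 × 10^12.
County 4: 10300²·(1 − 412/10300)·8895000/412 = 2.198844 × 10^12.
County 1: 4941²·(1 − 505/4941)·14650000/505 = 6.3584702 × 10^11.
County 2: 14672²·(1 − 3589/14672)·129100000/3589 = 5.8492399 × 10^12.
Sum = 1.1718258 × 10^13.
SE = √(1.1718258 × 10^13) = 3.423 × 10^6.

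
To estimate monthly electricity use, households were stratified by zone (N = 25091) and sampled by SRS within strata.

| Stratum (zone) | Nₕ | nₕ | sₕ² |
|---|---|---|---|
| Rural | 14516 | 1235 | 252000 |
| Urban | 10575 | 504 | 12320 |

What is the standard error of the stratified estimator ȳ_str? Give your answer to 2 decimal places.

8.16

Var(ȳ_str) = Σₕ Wₕ²(1 − fₕ)sₕ²/nₕ with Wₕ = Nₕ/N, N = 25091.
Rural: Wₕ = 0.57853414; term = 0.57853414²·(1 − 0.08507853)·252000/1235 = 62.484943.
Urban: Wₕ = 0.42146586; term = 0.42146586²·(1 − 0.04765957)·12320/504 = 4.1352065.
Sum = 66.62015.
SE = √(66.62015) = 8.16.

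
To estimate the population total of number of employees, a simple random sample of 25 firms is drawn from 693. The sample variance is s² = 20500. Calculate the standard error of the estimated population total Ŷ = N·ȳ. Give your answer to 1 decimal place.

Var(Ŷ) = N²·Var(ȳ) = N²·(1 − n/N)·s²/n.
f = 25/693 = 0.03607504; Var(ȳ) = 0.96392496·20500/25 = 790.41847.
Var(Ŷ) = 693² · 790.41847 = 3.7959768 × 10^8.
SE(Ŷ) = √(3.7959768 × 10^8) = 19483.3.

19483.3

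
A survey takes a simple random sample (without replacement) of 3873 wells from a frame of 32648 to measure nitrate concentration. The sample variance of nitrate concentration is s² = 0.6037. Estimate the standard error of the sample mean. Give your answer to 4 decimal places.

0.0117

Under SRS without replacement, Var(ȳ) = (1 − f)·s²/n with f = n/N = 3873/32648 = 0.11862901.
Var(ȳ) = (1 − 0.11862901)·0.6037/3873 = 0.88137099·1.55874 × 10^-4 = 1.3738282 × 10^-4.
SE(ȳ) = √(1.3738282 × 10^-4) = 0.0117.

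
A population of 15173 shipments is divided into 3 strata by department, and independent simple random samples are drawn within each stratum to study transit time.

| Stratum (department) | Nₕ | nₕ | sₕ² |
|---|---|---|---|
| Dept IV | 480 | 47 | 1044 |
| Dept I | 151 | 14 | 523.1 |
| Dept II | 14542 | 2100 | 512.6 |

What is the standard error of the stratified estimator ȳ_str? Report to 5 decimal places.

Var(ȳ_str) = Σₕ Wₕ²(1 − fₕ)sₕ²/nₕ with Wₕ = Nₕ/N, N = 15173.
Dept IV: Wₕ = 0.03163514; term = 0.03163514²·(1 − 0.09791667)·1044/47 = 0.020053439.
Dept I: Wₕ = 0.00995189; term = 0.00995189²·(1 − 0.09271523)·523.1/14 = 0.0033574634.
Dept II: Wₕ = 0.95841297; term = 0.95841297²·(1 − 0.14440930)·512.6/2100 = 0.19183627.
Sum = 0.21524717.
SE = √(0.21524717) = 0.46395.

0.46395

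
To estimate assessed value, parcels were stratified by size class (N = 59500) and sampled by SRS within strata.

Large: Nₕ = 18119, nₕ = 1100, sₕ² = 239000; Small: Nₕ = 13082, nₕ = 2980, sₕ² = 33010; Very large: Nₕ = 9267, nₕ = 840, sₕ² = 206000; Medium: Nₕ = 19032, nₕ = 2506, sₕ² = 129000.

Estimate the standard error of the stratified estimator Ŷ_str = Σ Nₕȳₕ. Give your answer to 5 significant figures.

Var(Ŷ_str) = Σₕ Nₕ²(1 − fₕ)sₕ²/nₕ.
Large: 18119²·(1 − 1100/18119)·239000/1100 = 6.6999796 × 10^10.
Small: 13082²·(1 − 2980/13082)·33010/2980 = 1.4638978 × 10^9.
Very large: 9267²·(1 − 840/9267)·206000/840 = 1.9151381 × 10^10.
Medium: 19032²·(1 − 2506/19032)·129000/2506 = 1.6190521 × 10^10.
Sum = 1.038056 × 10^11.
SE = √(1.038056 × 10^11) = 322190.

322190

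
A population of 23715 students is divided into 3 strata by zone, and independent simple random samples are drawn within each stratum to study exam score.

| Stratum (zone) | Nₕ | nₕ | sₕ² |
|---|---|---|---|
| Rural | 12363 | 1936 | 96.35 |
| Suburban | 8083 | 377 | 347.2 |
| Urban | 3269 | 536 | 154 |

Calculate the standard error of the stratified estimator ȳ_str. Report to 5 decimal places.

Var(ȳ_str) = Σₕ Wₕ²(1 − fₕ)sₕ²/nₕ with Wₕ = Nₕ/N, N = 23715.
Rural: Wₕ = 0.52131562; term = 0.52131562²·(1 − 0.15659630)·96.35/1936 = 0.011407313.
Suburban: Wₕ = 0.34083913; term = 0.34083913²·(1 − 0.04664110)·347.2/377 = 0.10199848.
Urban: Wₕ = 0.13784525; term = 0.13784525²·(1 − 0.16396452)·154/536 = 0.0045641954.
Sum = 0.11796999.
SE = √(0.11796999) = 0.34347.

0.34347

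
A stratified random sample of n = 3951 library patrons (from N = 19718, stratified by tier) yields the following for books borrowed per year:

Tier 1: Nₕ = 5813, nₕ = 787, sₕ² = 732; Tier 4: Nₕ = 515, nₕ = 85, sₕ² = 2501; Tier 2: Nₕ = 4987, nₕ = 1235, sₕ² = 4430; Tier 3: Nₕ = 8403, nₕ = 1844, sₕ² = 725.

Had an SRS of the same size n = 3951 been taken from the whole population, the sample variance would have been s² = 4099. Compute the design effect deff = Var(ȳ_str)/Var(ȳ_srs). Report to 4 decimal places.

Var(ȳ_str) = Σ Wₕ²(1−fₕ)sₕ²/nₕ with Wₕ = Nₕ/19718:
  Tier 1: (5813/19718)²·(1−787/5813)·732/787 = 0.06989296
  Tier 4: (515/19718)²·(1−85/515)·2501/85 = 0.01675887
  Tier 2: (4987/19718)²·(1−1235/4987)·4430/1235 = 0.1726288
  Tier 3: (8403/19718)²·(1−1844/8403)·725/1844 = 0.055734404
  → Var(ȳ_str) = 0.31501503.
Var(ȳ_srs) = (1 − 3951/19718)·4099/3951 = 0.82957775.
deff = 0.31501503 / 0.82957775 = 0.3797.

0.3797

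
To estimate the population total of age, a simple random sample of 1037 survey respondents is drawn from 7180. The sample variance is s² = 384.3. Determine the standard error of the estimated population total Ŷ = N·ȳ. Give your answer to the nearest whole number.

Var(Ŷ) = N²·Var(ȳ) = N²·(1 − n/N)·s²/n.
f = 1037/7180 = 0.14442897; Var(ȳ) = 0.85557103·384.3/1037 = 0.31706456.
Var(Ŷ) = 7180² · 0.31706456 = 1.6345439 × 10^7.
SE(Ŷ) = √(1.6345439 × 10^7) = 4043.

4043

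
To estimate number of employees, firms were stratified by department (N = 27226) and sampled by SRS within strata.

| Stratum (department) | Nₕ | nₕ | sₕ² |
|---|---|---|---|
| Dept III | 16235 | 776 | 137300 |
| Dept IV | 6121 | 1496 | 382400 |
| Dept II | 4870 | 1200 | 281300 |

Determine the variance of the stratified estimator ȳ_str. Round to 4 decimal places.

Var(ȳ_str) = Σₕ Wₕ²(1 − fₕ)sₕ²/nₕ with Wₕ = Nₕ/N, N = 27226.
Dept III: Wₕ = 0.59630500; term = 0.59630500²·(1 − 0.04779797)·137300/776 = 59.906621.
Dept IV: Wₕ = 0.22482186; term = 0.22482186²·(1 − 0.24440451)·382400/1496 = 9.762313.
Dept II: Wₕ = 0.17887314; term = 0.17887314²·(1 − 0.24640657)·281300/1200 = 5.652178.
Sum = 75.321112.

75.3211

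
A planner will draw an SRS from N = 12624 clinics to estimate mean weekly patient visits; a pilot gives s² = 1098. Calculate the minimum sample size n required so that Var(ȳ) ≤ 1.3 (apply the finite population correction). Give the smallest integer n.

792

Without fpc, n₀ = s²/D = 1098/1.3 = 844.6154.
With fpc, (1 − n/N)·s²/n ≤ D requires n ≥ n₀/(1 + n₀/N) = 844.6154/(1 + 844.6154/12624) = 791.6497.
Rounding up, n = 792.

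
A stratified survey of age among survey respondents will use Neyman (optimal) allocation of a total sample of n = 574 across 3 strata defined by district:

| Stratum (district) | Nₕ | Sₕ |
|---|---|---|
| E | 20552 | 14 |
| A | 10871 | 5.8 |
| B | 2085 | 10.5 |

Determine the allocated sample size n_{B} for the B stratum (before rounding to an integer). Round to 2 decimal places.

33.72

Neyman allocation: nₕ = n·NₕSₕ / Σⱼ NⱼSⱼ.
Σ NⱼSⱼ = 20552·14 + 10871·5.8 + 2085·10.5 = 372672.3.
n_{B} = 574·2085·10.5 / 372672.3 = 33.72.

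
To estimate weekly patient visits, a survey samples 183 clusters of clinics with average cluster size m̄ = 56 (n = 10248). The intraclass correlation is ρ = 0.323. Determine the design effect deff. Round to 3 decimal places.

deff = 1 + (56 − 1)·0.323 = 1 + 17.765 = 18.765.

18.765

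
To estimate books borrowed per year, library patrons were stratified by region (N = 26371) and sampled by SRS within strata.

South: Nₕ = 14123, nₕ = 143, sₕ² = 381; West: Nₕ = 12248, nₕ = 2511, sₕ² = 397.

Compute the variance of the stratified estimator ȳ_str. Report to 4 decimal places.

Var(ȳ_str) = Σₕ Wₕ²(1 − fₕ)sₕ²/nₕ with Wₕ = Nₕ/N, N = 26371.
South: Wₕ = 0.53555042; term = 0.53555042²·(1 − 0.01012533)·381/143 = 0.75643196.
West: Wₕ = 0.46444958; term = 0.46444958²·(1 − 0.20501306)·397/2511 = 0.02711321.
Sum = 0.78354517.

0.7835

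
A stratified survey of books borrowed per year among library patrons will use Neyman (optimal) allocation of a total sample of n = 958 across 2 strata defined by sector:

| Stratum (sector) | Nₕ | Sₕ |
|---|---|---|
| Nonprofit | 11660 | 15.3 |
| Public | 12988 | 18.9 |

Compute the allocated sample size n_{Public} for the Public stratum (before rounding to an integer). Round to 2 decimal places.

554.80

Neyman allocation: nₕ = n·NₕSₕ / Σⱼ NⱼSⱼ.
Σ NⱼSⱼ = 11660·15.3 + 12988·18.9 = 423871.2.
n_{Public} = 958·12988·18.9 / 423871.2 = 554.80.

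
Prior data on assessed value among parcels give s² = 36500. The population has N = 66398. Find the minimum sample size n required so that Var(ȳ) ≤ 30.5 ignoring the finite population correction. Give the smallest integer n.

Without fpc, n₀ = s²/D = 36500/30.5 = 1196.7213.
Rounding up, n = 1197.

1197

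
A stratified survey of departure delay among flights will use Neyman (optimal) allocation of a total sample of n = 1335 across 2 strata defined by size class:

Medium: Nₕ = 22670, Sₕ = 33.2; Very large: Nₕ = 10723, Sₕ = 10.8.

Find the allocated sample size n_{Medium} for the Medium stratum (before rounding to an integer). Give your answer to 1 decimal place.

1157.0

Neyman allocation: nₕ = n·NₕSₕ / Σⱼ NⱼSⱼ.
Σ NⱼSⱼ = 22670·33.2 + 10723·10.8 = 868452.4.
n_{Medium} = 1335·22670·33.2 / 868452.4 = 1157.0.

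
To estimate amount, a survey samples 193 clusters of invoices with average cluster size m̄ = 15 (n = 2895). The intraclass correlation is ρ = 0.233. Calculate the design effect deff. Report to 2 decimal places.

4.26

deff = 1 + (15 − 1)·0.233 = 1 + 3.262 = 4.262.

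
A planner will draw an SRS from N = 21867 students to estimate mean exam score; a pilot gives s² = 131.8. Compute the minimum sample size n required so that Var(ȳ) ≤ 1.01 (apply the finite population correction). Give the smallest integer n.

Without fpc, n₀ = s²/D = 131.8/1.01 = 130.4950.
With fpc, (1 − n/N)·s²/n ≤ D requires n ≥ n₀/(1 + n₀/N) = 130.4950/(1 + 130.4950/21867) = 129.7209.
Rounding up, n = 130.

130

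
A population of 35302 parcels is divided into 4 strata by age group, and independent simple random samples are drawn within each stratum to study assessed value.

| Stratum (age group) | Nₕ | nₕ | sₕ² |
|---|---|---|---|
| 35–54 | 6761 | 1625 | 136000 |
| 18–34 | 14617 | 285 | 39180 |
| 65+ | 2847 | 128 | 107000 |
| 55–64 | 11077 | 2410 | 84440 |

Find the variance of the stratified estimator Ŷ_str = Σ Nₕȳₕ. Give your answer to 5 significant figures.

Var(Ŷ_str) = Σₕ Nₕ²(1 − fₕ)sₕ²/nₕ.
35–54: 6761²·(1 − 1625/6761)·136000/1625 = 2.9061732 × 10^9.
18–34: 14617²·(1 − 285/14617)·39180/285 = 2.8799478 × 10^10.
65+: 2847²·(1 − 128/2847)·107000/128 = 6.4709863 × 10^9.
55–64: 11077²·(1 − 2410/11077)·84440/2410 = 3.3637378 × 10^9.
Sum = 4.1540375 × 10^10.

4.1540 × 10^10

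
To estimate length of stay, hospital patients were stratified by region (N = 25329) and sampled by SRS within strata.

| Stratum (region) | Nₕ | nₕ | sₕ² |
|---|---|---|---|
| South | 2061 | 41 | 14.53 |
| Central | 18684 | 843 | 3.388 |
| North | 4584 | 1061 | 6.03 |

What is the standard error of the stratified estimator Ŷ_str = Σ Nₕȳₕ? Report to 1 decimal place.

Var(Ŷ_str) = Σₕ Nₕ²(1 − fₕ)sₕ²/nₕ.
South: 2061²·(1 − 41/2061)·14.53/41 = 1.4754046 × 10^6.
Central: 18684²·(1 − 843/18684)·3.388/843 = 1.3396917 × 10^6.
North: 4584²·(1 − 1061/4584)·6.03/1061 = 91782.352.
Sum = 2.9068787 × 10^6.
SE = √(2.9068787 × 10^6) = 1705.0.

1705.0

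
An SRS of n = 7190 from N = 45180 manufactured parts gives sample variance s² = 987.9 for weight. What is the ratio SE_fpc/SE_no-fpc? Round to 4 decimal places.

0.9170

f = n/N = 7190/45180 = 0.15914121.
SE_no-fpc = √(s²/n) = 0.37067393; SE_fpc = √((1−f)s²/n) = 0.33990189.
Ratio = √(1−f) = 0.91698353.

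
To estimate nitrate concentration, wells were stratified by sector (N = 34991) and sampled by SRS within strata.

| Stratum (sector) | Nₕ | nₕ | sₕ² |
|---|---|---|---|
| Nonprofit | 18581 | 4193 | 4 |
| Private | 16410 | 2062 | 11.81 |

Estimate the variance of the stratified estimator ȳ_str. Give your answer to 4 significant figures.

0.001310

Var(ȳ_str) = Σₕ Wₕ²(1 − fₕ)sₕ²/nₕ with Wₕ = Nₕ/N, N = 34991.
Nonprofit: Wₕ = 0.53102226; term = 0.53102226²·(1 − 0.22566062)·4/4193 = 2.0830128 × 10^-4.
Private: Wₕ = 0.46897774; term = 0.46897774²·(1 − 0.12565509)·11.81/2062 = 0.0011014086.
Sum = 0.0013097099.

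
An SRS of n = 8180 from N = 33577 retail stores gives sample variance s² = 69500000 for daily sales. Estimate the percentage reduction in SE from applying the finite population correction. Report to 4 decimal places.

f = n/N = 8180/33577 = 0.24361914.
SE_no-fpc = √(s²/n) = 92.175553; SE_fpc = √((1−f)s²/n) = 80.165225.
Ratio = √(1−f) = 0.86970159. Reduction = 100·(1 − 0.86970159) = 13.0298%.

13.0298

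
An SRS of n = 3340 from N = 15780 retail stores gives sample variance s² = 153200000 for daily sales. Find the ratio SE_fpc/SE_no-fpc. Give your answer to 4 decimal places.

0.8879

f = n/N = 3340/15780 = 0.21166033.
SE_no-fpc = √(s²/n) = 214.16877; SE_fpc = √((1−f)s²/n) = 190.15723.
Ratio = √(1−f) = 0.88788494.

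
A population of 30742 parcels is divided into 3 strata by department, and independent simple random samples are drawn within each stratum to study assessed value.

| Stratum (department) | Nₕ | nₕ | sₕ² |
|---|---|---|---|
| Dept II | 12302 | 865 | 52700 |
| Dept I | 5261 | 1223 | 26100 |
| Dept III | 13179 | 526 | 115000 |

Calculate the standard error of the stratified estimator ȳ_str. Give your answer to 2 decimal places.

Var(ȳ_str) = Σₕ Wₕ²(1 − fₕ)sₕ²/nₕ with Wₕ = Nₕ/N, N = 30742.
Dept II: Wₕ = 0.40016915; term = 0.40016915²·(1 − 0.07031377)·52700/865 = 9.0702261.
Dept I: Wₕ = 0.17113395; term = 0.17113395²·(1 − 0.23246531)·26100/1223 = 0.47971625.
Dept III: Wₕ = 0.42869690; term = 0.42869690²·(1 − 0.03991198)·115000/526 = 38.576589.
Sum = 48.126531.
SE = √(48.126531) = 6.94.

6.94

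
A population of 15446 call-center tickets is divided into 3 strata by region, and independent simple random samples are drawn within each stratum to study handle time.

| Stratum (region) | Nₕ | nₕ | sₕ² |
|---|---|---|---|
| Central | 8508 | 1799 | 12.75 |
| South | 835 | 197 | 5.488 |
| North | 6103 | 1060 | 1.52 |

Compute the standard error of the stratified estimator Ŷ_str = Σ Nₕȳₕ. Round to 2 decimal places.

Var(Ŷ_str) = Σₕ Nₕ²(1 − fₕ)sₕ²/nₕ.
Central: 8508²·(1 − 1799/8508)·12.75/1799 = 404542.63.
South: 835²·(1 − 197/835)·5.488/197 = 14840.722.
North: 6103²·(1 − 1060/6103)·1.52/1060 = 44133.672.
Sum = 463517.02.
SE = √(463517.02) = 680.82.

680.82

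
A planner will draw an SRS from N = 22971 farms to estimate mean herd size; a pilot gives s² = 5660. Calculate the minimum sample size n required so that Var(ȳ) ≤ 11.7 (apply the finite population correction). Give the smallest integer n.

Without fpc, n₀ = s²/D = 5660/11.7 = 483.7607.
With fpc, (1 − n/N)·s²/n ≤ D requires n ≥ n₀/(1 + n₀/N) = 483.7607/(1 + 483.7607/22971) = 473.7830.
Rounding up, n = 474.

474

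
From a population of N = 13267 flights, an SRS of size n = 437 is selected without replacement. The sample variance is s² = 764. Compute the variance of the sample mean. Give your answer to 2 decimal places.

Under SRS without replacement, Var(ȳ) = (1 − f)·s²/n with f = n/N = 437/13267 = 0.03293887.
Var(ȳ) = (1 − 0.03293887)·764/437 = 0.96706113·1.7482838 = 1.6906973.

1.69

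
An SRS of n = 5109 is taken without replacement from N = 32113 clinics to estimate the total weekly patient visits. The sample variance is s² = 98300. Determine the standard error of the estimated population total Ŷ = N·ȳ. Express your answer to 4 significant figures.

129200

Var(Ŷ) = N²·Var(ȳ) = N²·(1 − n/N)·s²/n.
f = 5109/32113 = 0.15909445; Var(ȳ) = 0.84090555·98300/5109 = 16.17949.
Var(Ŷ) = 32113² · 16.17949 = 1.6685014 × 10^10.
SE(Ŷ) = √(1.6685014 × 10^10) = 129200.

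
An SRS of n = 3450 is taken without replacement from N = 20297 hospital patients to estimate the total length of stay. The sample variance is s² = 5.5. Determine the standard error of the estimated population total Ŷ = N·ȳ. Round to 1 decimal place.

Var(Ŷ) = N²·Var(ȳ) = N²·(1 − n/N)·s²/n.
f = 3450/20297 = 0.16997586; Var(ȳ) = 0.83002414·5.5/3450 = 0.0013232269.
Var(Ŷ) = 20297² · 0.0013232269 = 545127.42.
SE(Ŷ) = √(545127.42) = 738.3.

738.3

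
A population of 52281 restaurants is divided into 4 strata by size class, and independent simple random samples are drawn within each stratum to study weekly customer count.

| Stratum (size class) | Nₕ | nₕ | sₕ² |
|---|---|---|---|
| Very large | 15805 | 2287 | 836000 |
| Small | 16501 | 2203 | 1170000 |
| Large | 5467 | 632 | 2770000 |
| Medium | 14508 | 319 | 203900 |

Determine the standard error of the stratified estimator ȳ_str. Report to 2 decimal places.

Var(ȳ_str) = Σₕ Wₕ²(1 − fₕ)sₕ²/nₕ with Wₕ = Nₕ/N, N = 52281.
Very large: Wₕ = 0.30230868; term = 0.30230868²·(1 − 0.14470104)·836000/2287 = 28.573226.
Small: Wₕ = 0.31562135; term = 0.31562135²·(1 − 0.13350706)·1170000/2203 = 45.84259.
Large: Wₕ = 0.10456954; term = 0.10456954²·(1 − 0.11560271)·2770000/632 = 42.385808.
Medium: Wₕ = 0.27750043; term = 0.27750043²·(1 − 0.02198787)·203900/319 = 48.139116.
Sum = 164.94074.
SE = √(164.94074) = 12.84.

12.84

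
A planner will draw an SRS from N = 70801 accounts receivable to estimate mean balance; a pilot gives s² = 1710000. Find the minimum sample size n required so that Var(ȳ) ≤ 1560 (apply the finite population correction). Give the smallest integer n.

Without fpc, n₀ = s²/D = 1710000/1560 = 1096.1538.
With fpc, (1 − n/N)·s²/n ≤ D requires n ≥ n₀/(1 + n₀/N) = 1096.1538/(1 + 1096.1538/70801) = 1079.4417.
Rounding up, n = 1080.

1080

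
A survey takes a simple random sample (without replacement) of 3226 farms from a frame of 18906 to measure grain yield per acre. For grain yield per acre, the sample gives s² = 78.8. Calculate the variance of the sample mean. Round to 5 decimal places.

Under SRS without replacement, Var(ȳ) = (1 − f)·s²/n with f = n/N = 3226/18906 = 0.17063366.
Var(ȳ) = (1 − 0.17063366)·78.8/3226 = 0.82936634·0.024426534 = 0.020258545.

0.02026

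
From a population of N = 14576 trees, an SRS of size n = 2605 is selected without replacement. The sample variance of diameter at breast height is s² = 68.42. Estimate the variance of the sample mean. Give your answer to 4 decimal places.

0.0216

Under SRS without replacement, Var(ȳ) = (1 − f)·s²/n with f = n/N = 2605/14576 = 0.17871844.
Var(ȳ) = (1 − 0.17871844)·68.42/2605 = 0.82128156·0.026264875 = 0.021570858.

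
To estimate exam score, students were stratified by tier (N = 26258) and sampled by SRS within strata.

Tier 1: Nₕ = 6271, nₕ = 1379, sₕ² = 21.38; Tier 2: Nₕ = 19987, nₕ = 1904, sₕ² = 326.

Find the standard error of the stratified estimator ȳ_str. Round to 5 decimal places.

0.30074

Var(ȳ_str) = Σₕ Wₕ²(1 − fₕ)sₕ²/nₕ with Wₕ = Nₕ/N, N = 26258.
Tier 1: Wₕ = 0.23882245; term = 0.23882245²·(1 − 0.21990113)·21.38/1379 = 6.8983209 × 10^-4.
Tier 2: Wₕ = 0.76117755; term = 0.76117755²·(1 − 0.09526192)·326/1904 = 0.089752274.
Sum = 0.090442106.
SE = √(0.090442106) = 0.30074.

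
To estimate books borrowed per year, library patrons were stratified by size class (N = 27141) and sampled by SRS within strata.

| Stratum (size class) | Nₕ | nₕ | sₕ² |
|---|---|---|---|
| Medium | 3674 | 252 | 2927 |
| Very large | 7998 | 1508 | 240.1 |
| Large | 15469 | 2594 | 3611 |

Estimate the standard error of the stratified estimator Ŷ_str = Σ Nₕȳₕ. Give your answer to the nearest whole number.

Var(Ŷ_str) = Σₕ Nₕ²(1 − fₕ)sₕ²/nₕ.
Medium: 3674²·(1 − 252/3674)·2927/252 = 1.4602975 × 10^8.
Very large: 7998²·(1 − 1508/7998)·240.1/1508 = 8.2645063 × 10^6.
Large: 15469²·(1 − 2594/15469)·3611/2594 = 2.7724709 × 10^8.
Sum = 4.3154135 × 10^8.
SE = √(4.3154135 × 10^8) = 20774.

20774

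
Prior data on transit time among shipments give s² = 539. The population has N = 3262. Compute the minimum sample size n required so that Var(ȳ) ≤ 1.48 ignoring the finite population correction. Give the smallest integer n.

Without fpc, n₀ = s²/D = 539/1.48 = 364.1892.
Rounding up, n = 365.

365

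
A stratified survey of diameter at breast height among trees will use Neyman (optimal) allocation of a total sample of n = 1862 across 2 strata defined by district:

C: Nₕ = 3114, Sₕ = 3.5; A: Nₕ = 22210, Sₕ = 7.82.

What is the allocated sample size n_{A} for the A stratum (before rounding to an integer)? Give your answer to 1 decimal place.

Neyman allocation: nₕ = n·NₕSₕ / Σⱼ NⱼSⱼ.
Σ NⱼSⱼ = 3114·3.5 + 22210·7.82 = 184581.2.
n_{A} = 1862·22210·7.82 / 184581.2 = 1752.1.

1752.1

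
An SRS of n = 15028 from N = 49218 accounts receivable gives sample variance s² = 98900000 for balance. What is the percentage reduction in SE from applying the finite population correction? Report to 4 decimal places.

16.6535

f = n/N = 15028/49218 = 0.30533545.
SE_no-fpc = √(s²/n) = 81.123663; SE_fpc = √((1−f)s²/n) = 67.613765.
Ratio = √(1−f) = 0.83346539. Reduction = 100·(1 − 0.83346539) = 16.6535%.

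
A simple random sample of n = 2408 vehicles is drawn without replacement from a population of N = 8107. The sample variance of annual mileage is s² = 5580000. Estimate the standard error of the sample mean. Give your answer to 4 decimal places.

40.3606

Under SRS without replacement, Var(ȳ) = (1 − f)·s²/n with f = n/N = 2408/8107 = 0.29702726.
Var(ȳ) = (1 − 0.29702726)·5580000/2408 = 0.70297274·2317.2757 = 1628.9817.
SE(ȳ) = √(1628.9817) = 40.3606.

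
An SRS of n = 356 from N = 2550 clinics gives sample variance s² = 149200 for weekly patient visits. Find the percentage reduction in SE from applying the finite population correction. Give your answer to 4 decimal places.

f = n/N = 356/2550 = 0.13960784.
SE_no-fpc = √(s²/n) = 20.471959; SE_fpc = √((1−f)s²/n) = 18.989242.
Ratio = √(1−f) = 0.92757326. Reduction = 100·(1 − 0.92757326) = 7.2427%.

7.2427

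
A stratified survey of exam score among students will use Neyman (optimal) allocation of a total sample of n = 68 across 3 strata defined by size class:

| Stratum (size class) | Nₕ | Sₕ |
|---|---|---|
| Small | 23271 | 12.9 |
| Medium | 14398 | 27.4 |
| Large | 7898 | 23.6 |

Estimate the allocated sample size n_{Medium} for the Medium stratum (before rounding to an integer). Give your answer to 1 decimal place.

30.4

Neyman allocation: nₕ = n·NₕSₕ / Σⱼ NⱼSⱼ.
Σ NⱼSⱼ = 23271·12.9 + 14398·27.4 + 7898·23.6 = 881093.9.
n_{Medium} = 68·14398·27.4 / 881093.9 = 30.4.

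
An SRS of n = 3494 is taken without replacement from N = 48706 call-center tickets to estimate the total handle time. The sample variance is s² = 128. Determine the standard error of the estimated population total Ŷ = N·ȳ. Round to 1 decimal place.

8981.8

Var(Ŷ) = N²·Var(ȳ) = N²·(1 − n/N)·s²/n.
f = 3494/48706 = 0.07173654; Var(ȳ) = 0.92826346·128/3494 = 0.034006217.
Var(Ŷ) = 48706² · 0.034006217 = 8.0672079 × 10^7.
SE(Ŷ) = √(8.0672079 × 10^7) = 8981.8.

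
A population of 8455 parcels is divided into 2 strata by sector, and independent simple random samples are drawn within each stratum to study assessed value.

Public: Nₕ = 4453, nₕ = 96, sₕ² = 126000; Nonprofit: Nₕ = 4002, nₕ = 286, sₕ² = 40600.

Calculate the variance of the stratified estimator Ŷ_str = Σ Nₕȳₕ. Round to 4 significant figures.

2.758 × 10^10

Var(Ŷ_str) = Σₕ Nₕ²(1 − fₕ)sₕ²/nₕ.
Public: 4453²·(1 − 96/4453)·126000/96 = 2.5464759 × 10^10.
Nonprofit: 4002²·(1 − 286/4002)·40600/286 = 2.1111194 × 10^9.
Sum = 2.7575878 × 10^10.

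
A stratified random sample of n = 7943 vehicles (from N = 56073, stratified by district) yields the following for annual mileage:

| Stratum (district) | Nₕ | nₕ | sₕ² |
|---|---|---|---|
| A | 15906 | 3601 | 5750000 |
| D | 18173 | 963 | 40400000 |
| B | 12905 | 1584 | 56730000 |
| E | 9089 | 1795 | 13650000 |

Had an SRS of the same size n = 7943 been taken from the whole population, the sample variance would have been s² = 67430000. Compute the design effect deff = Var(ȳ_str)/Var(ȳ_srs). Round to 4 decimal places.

Var(ȳ_str) = Σ Wₕ²(1−fₕ)sₕ²/nₕ with Wₕ = Nₕ/56073:
  A: (15906/56073)²·(1−3601/15906)·5750000/3601 = 99.398478
  D: (18173/56073)²·(1−963/18173)·40400000/963 = 4173.0635
  B: (12905/56073)²·(1−1584/12905)·56730000/1584 = 1664.1513
  E: (9089/56073)²·(1−1795/9089)·13650000/1795 = 160.34022
  → Var(ȳ_str) = 6096.9535.
Var(ȳ_srs) = (1 − 7943/56073)·67430000/7943 = 7286.6963.
deff = 6096.9535 / 7286.6963 = 0.8367.

0.8367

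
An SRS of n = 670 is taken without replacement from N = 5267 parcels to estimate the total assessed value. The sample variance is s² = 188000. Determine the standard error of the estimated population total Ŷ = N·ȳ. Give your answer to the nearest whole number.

82425

Var(Ŷ) = N²·Var(ȳ) = N²·(1 − n/N)·s²/n.
f = 670/5267 = 0.12720714; Var(ȳ) = 0.87279286·188000/670 = 244.90307.
Var(Ŷ) = 5267² · 244.90307 = 6.7939268 × 10^9.
SE(Ŷ) = √(6.7939268 × 10^9) = 82425.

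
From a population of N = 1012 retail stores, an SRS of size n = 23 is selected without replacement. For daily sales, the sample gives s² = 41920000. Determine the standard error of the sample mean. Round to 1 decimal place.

1334.6

Under SRS without replacement, Var(ȳ) = (1 − f)·s²/n with f = n/N = 23/1012 = 0.02272727.
Var(ȳ) = (1 − 0.02272727)·41920000/23 = 0.97727273·1.8226087 × 10^6 = 1.7811858 × 10^6.
SE(ȳ) = √(1.7811858 × 10^6) = 1334.6.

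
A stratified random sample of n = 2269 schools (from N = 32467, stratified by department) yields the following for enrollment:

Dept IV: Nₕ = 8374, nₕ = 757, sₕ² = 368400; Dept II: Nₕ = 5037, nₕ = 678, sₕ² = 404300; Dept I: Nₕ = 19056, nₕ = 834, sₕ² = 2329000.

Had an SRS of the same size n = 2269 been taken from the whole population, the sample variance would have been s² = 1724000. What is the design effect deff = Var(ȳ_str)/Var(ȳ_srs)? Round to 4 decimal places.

Var(ȳ_str) = Σ Wₕ²(1−fₕ)sₕ²/nₕ with Wₕ = Nₕ/32467:
  Dept IV: (8374/32467)²·(1−757/8374)·368400/757 = 29.448036
  Dept II: (5037/32467)²·(1−678/5037)·404300/678 = 12.420771
  Dept I: (19056/32467)²·(1−834/19056)·2329000/834 = 919.91331
  → Var(ȳ_str) = 961.78212.
Var(ȳ_srs) = (1 − 2269/32467)·1724000/2269 = 706.70601.
deff = 961.78212 / 706.70601 = 1.3609.

1.3609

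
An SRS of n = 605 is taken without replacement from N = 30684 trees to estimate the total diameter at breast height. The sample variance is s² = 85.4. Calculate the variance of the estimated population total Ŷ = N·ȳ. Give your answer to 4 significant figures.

Var(Ŷ) = N²·Var(ȳ) = N²·(1 − n/N)·s²/n.
f = 605/30684 = 0.01971712; Var(ȳ) = 0.98028288·85.4/605 = 0.13837382.
Var(Ŷ) = 30684² · 0.13837382 = 1.3028004 × 10^8.

1.303 × 10^8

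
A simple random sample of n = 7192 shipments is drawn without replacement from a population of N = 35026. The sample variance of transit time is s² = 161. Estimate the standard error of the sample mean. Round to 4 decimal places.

0.1334

Under SRS without replacement, Var(ȳ) = (1 − f)·s²/n with f = n/N = 7192/35026 = 0.20533318.
Var(ȳ) = (1 − 0.20533318)·161/7192 = 0.79466682·0.022385984 = 0.017789399.
SE(ȳ) = √(0.017789399) = 0.1334.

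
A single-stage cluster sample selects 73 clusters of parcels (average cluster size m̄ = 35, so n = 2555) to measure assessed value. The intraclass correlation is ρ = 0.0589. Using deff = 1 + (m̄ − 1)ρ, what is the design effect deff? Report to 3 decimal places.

deff = 1 + (35 − 1)·0.0589 = 1 + 2.0026 = 3.0026.

3.003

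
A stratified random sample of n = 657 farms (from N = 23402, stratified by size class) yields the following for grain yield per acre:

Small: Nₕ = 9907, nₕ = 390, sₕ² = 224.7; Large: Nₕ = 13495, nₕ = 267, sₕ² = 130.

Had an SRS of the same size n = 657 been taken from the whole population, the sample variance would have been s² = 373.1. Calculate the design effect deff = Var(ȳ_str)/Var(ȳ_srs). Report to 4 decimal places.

0.4673

Var(ȳ_str) = Σ Wₕ²(1−fₕ)sₕ²/nₕ with Wₕ = Nₕ/23402:
  Small: (9907/23402)²·(1−390/9907)·224.7/390 = 0.099191566
  Large: (13495/23402)²·(1−267/13495)·130/267 = 0.15870595
  → Var(ȳ_str) = 0.25789752.
Var(ȳ_srs) = (1 − 657/23402)·373.1/657 = 0.55194124.
deff = 0.25789752 / 0.55194124 = 0.4673.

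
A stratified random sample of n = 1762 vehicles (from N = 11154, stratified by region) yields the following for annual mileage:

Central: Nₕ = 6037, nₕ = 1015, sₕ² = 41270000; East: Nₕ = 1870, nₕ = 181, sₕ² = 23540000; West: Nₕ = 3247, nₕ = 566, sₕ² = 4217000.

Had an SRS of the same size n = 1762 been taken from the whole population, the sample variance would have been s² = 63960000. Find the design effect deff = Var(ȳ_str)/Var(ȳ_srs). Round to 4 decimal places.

Var(ȳ_str) = Σ Wₕ²(1−fₕ)sₕ²/nₕ with Wₕ = Nₕ/11154:
  Central: (6037/11154)²·(1−1015/6037)·41270000/1015 = 9908.4342
  East: (1870/11154)²·(1−181/1870)·23540000/181 = 3301.7019
  West: (3247/11154)²·(1−566/3247)·4217000/566 = 521.32073
  → Var(ȳ_str) = 13731.457.
Var(ȳ_srs) = (1 − 1762/11154)·63960000/1762 = 30565.394.
deff = 13731.457 / 30565.394 = 0.4492.

0.4492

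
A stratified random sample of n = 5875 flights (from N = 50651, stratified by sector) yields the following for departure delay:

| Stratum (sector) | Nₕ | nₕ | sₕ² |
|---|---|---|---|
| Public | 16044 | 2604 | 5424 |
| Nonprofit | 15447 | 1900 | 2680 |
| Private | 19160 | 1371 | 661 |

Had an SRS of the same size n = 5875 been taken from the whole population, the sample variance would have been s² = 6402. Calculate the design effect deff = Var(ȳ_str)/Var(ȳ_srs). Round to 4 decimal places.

0.3677

Var(ȳ_str) = Σ Wₕ²(1−fₕ)sₕ²/nₕ with Wₕ = Nₕ/50651:
  Public: (16044/50651)²·(1−2604/16044)·5424/2604 = 0.17507115
  Nonprofit: (15447/50651)²·(1−1900/15447)·2680/1900 = 0.11505154
  Private: (19160/50651)²·(1−1371/19160)·661/1371 = 0.064052339
  → Var(ȳ_str) = 0.35417503.
Var(ȳ_srs) = (1 − 5875/50651)·6402/5875 = 0.96330778.
deff = 0.35417503 / 0.96330778 = 0.3677.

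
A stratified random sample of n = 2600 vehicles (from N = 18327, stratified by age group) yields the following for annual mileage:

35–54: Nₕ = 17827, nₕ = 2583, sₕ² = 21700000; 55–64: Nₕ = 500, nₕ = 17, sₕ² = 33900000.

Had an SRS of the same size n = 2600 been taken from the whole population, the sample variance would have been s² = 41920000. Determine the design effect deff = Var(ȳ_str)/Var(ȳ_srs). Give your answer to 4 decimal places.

Var(ȳ_str) = Σ Wₕ²(1−fₕ)sₕ²/nₕ with Wₕ = Nₕ/18327:
  35–54: (17827/18327)²·(1−2583/17827)·21700000/2583 = 6797.1957
  55–64: (500/18327)²·(1−17/500)·33900000/17 = 1433.7887
  → Var(ȳ_str) = 8230.9844.
Var(ȳ_srs) = (1 − 2600/18327)·41920000/2600 = 13835.741.
deff = 8230.9844 / 13835.741 = 0.5949.

0.5949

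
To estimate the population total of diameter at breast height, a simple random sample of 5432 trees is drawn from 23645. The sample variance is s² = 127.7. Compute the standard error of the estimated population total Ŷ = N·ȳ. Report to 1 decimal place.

Var(Ŷ) = N²·Var(ȳ) = N²·(1 − n/N)·s²/n.
f = 5432/23645 = 0.22973144; Var(ȳ) = 0.77026856·127.7/5432 = 0.018108118.
Var(Ŷ) = 23645² · 0.018108118 = 1.0123996 × 10^7.
SE(Ŷ) = √(1.0123996 × 10^7) = 3181.8.

3181.8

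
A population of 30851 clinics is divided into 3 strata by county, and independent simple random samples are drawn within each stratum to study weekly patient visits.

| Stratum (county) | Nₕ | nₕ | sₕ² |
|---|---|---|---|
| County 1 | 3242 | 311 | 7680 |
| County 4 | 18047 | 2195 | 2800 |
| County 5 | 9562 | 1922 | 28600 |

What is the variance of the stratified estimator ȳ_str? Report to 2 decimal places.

1.77

Var(ȳ_str) = Σₕ Wₕ²(1 − fₕ)sₕ²/nₕ with Wₕ = Nₕ/N, N = 30851.
County 1: Wₕ = 0.10508573; term = 0.10508573²·(1 − 0.09592844)·7680/311 = 0.24654214.
County 4: Wₕ = 0.58497293; term = 0.58497293²·(1 − 0.12162686)·2800/2195 = 0.38341941.
County 5: Wₕ = 0.30994133; term = 0.30994133²·(1 − 0.20100397)·28600/1922 = 1.1421319.
Sum = 1.7720935.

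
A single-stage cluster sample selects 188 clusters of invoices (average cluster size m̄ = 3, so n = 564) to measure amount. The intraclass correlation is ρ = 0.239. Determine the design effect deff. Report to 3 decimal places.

deff = 1 + (3 − 1)·0.239 = 1 + 0.478 = 1.478.

1.478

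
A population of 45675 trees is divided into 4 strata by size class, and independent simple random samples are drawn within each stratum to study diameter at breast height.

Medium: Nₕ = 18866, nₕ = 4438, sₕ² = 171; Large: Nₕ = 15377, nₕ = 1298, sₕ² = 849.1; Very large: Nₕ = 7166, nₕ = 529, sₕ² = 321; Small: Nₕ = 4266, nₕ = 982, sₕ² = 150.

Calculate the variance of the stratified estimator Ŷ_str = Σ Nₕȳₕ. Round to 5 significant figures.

1.8311 × 10^8

Var(Ŷ_str) = Σₕ Nₕ²(1 − fₕ)sₕ²/nₕ.
Medium: 18866²·(1 − 4438/18866)·171/4438 = 1.0488051 × 10^7.
Large: 15377²·(1 − 1298/15377)·849.1/1298 = 1.4162097 × 10^8.
Very large: 7166²·(1 − 529/7166)·321/529 = 2.886011 × 10^7.
Small: 4266²·(1 − 982/4266)·150/982 = 2.1399507 × 10^6.
Sum = 1.8310908 × 10^8.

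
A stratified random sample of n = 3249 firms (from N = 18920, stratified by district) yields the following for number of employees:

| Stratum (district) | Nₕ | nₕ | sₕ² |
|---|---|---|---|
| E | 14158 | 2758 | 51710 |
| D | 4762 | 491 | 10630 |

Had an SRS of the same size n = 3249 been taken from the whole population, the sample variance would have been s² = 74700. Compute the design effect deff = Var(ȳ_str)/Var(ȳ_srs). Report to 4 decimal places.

0.5085

Var(ȳ_str) = Σ Wₕ²(1−fₕ)sₕ²/nₕ with Wₕ = Nₕ/18920:
  E: (14158/18920)²·(1−2758/14158)·51710/2758 = 8.4536599
  D: (4762/18920)²·(1−491/4762)·10630/491 = 1.2300662
  → Var(ȳ_str) = 9.6837261.
Var(ȳ_srs) = (1 − 3249/18920)·74700/3249 = 19.043487.
deff = 9.6837261 / 19.043487 = 0.5085.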